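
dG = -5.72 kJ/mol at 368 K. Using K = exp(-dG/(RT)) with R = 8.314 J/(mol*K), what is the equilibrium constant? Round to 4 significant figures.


dG is in kJ/mol; multiply by 1000 to match R in J/(mol*K).
RT = 8.314 * 368 = 3059.552 J/mol
exponent = -dG*1000 / (RT) = -(-5.72*1000) / 3059.552 = 1.86955476
K = exp(1.86955476)
K = 6.4854082, rounded to 4 significant figures:

6.485


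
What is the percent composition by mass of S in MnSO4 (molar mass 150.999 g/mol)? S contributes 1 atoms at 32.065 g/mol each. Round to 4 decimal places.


pct = 100 * (n_elem * M_elem) / M_total
mass_contribution = 1 * 32.065 = 32.065 g/mol
pct = 100 * 32.065 / 150.999
pct = 21.23523997 %, rounded to 4 dp:

21.2352 %


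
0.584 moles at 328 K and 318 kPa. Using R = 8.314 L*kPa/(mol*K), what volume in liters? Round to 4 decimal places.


PV = nRT, solve for V = nRT / P.
nRT = 0.584 * 8.314 * 328 = 1592.5633
V = 1592.5633 / 318
V = 5.00806069 L, rounded to 4 dp:

5.0081 L


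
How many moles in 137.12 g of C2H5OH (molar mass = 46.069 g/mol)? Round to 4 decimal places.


n = mass / M
n = 137.12 / 46.069
n = 2.97640496 mol, rounded to 4 dp:

2.9764 mol


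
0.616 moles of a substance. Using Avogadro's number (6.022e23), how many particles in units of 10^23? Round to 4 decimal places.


N = n * NA, then divide by 1e23 for the requested units.
N / 1e23 = n * 6.022
N / 1e23 = 0.616 * 6.022
N / 1e23 = 3.709552, rounded to 4 dp:

3.7096


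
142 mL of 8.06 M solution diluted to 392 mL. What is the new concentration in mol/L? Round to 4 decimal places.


Dilution: M1*V1 = M2*V2, solve for M2.
M2 = M1*V1 / V2
M2 = 8.06 * 142 / 392
M2 = 1144.52 / 392
M2 = 2.91969388 mol/L, rounded to 4 dp:

2.9197 mol/L


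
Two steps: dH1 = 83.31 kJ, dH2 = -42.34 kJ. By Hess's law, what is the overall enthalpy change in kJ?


Hess's law: enthalpy is a state function, so add the step enthalpies.
dH_total = dH1 + dH2 = 83.31 + (-42.34)
dH_total = 40.97 kJ:

40.97 kJ


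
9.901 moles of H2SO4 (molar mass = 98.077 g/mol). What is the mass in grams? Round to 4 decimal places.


mass = n * M
mass = 9.901 * 98.077
mass = 971.060377 g, rounded to 4 dp:

971.0604 g


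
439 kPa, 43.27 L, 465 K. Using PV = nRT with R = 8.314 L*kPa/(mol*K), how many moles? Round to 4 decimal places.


PV = nRT, solve for n = PV / (RT).
PV = 439 * 43.27 = 18995.53
RT = 8.314 * 465 = 3866.01
n = 18995.53 / 3866.01
n = 4.91347151 mol, rounded to 4 dp:

4.9135 mol


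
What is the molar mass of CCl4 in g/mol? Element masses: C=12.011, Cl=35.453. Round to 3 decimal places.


M = sum(count * atomic_mass) over atoms.
M = 1*12.011 + 4*35.453
M = 12.011 + 141.812
M = 153.823 g/mol, rounded to 3 dp:

153.823 g/mol


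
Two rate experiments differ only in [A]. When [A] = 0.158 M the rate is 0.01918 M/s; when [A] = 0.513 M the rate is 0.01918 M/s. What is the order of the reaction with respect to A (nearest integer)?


Rate is proportional to [A]^n, so rate2/rate1 = ([A]2/[A]1)^n. Take logs to solve for n.
rate2/rate1 = 0.01918 / 0.01918 = 1.0
[A]2/[A]1 = 0.513 / 0.158 = 3.2468
n = ln(1.0) / ln(3.2468) = 0.0
Nearest integer order:

0


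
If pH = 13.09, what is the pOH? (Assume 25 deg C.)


At 25 deg C, pH + pOH = 14.
pOH = 14 - pH = 14 - 13.09
pOH = 0.91:

0.91


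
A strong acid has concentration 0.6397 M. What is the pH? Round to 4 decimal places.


A strong acid dissociates completely, so [H+] equals the given concentration.
pH = -log10([H+]) = -log10(0.6397)
pH = 0.19402365, rounded to 4 dp:

0.1940


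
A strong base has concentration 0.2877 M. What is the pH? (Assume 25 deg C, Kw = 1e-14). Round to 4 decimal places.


A strong base dissociates completely, so [OH-] equals the given concentration.
pOH = -log10([OH-]) = -log10(0.2877) = 0.54106
pH = 14 - pOH = 14 - 0.54106
pH = 13.45894, rounded to 4 dp:

13.4589


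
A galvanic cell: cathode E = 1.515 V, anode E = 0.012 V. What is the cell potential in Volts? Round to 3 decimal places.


Standard cell potential: E_cell = E_cathode - E_anode.
E_cell = 1.515 - (0.012)
E_cell = 1.503 V, rounded to 3 dp:

1.503 V


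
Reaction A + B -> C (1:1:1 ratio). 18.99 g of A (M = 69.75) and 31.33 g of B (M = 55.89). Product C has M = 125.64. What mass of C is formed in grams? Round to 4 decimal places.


Find moles of each reactant; the smaller value is the limiting reagent in a 1:1:1 reaction, so moles_C equals moles of the limiter.
n_A = mass_A / M_A = 18.99 / 69.75 = 0.272258 mol
n_B = mass_B / M_B = 31.33 / 55.89 = 0.560565 mol
Limiting reagent: A (smaller), n_limiting = 0.272258 mol
mass_C = n_limiting * M_C = 0.272258 * 125.64
mass_C = 34.20649512 g, rounded to 4 dp:

34.2065 g


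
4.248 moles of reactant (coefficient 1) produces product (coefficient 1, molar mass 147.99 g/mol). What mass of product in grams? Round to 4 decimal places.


Use the coefficient ratio to convert reactant moles to product moles, then multiply by the product's molar mass.
moles_P = moles_R * (coeff_P / coeff_R) = 4.248 * (1/1) = 4.248
mass_P = moles_P * M_P = 4.248 * 147.99
mass_P = 628.66152 g, rounded to 4 dp:

628.6615 g


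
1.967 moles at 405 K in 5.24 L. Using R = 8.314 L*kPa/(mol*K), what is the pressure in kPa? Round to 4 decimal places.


PV = nRT, solve for P = nRT / V.
nRT = 1.967 * 8.314 * 405 = 6623.2234
P = 6623.2234 / 5.24
P = 1263.9739313 kPa, rounded to 4 dp:

1263.9739 kPa


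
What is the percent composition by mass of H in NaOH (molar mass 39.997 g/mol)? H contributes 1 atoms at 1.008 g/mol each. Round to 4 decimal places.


pct = 100 * (n_elem * M_elem) / M_total
mass_contribution = 1 * 1.008 = 1.008 g/mol
pct = 100 * 1.008 / 39.997
pct = 2.52018901 %, rounded to 4 dp:

2.5202 %


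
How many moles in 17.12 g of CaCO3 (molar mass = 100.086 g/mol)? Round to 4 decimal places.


n = mass / M
n = 17.12 / 100.086
n = 0.17105289 mol, rounded to 4 dp:

0.1711 mol


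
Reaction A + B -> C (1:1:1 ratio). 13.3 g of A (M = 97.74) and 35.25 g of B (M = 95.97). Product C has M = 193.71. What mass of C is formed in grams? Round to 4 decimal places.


Find moles of each reactant; the smaller value is the limiting reagent in a 1:1:1 reaction, so moles_C equals moles of the limiter.
n_A = mass_A / M_A = 13.3 / 97.74 = 0.136075 mol
n_B = mass_B / M_B = 35.25 / 95.97 = 0.367302 mol
Limiting reagent: A (smaller), n_limiting = 0.136075 mol
mass_C = n_limiting * M_C = 0.136075 * 193.71
mass_C = 26.35908825 g, rounded to 4 dp:

26.3591 g


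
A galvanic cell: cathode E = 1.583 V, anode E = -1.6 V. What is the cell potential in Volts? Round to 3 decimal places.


Standard cell potential: E_cell = E_cathode - E_anode.
E_cell = 1.583 - (-1.6)
E_cell = 3.183 V, rounded to 3 dp:

3.183 V


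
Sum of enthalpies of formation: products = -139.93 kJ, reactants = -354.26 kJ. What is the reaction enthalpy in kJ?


dH_rxn = sum(dH_f products) - sum(dH_f reactants)
dH_rxn = -139.93 - (-354.26)
dH_rxn = 214.33 kJ:

214.33 kJ


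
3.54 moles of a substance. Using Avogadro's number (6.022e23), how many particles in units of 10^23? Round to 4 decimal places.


N = n * NA, then divide by 1e23 for the requested units.
N / 1e23 = n * 6.022
N / 1e23 = 3.54 * 6.022
N / 1e23 = 21.31788, rounded to 4 dp:

21.3179


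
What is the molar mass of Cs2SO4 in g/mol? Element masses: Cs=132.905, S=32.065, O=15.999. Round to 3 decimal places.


M = sum(count * atomic_mass) over atoms.
M = 2*132.905 + 1*32.065 + 4*15.999
M = 265.81 + 32.065 + 63.996
M = 361.871 g/mol, rounded to 3 dp:

361.871 g/mol


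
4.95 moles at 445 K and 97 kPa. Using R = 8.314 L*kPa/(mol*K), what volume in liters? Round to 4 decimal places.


PV = nRT, solve for V = nRT / P.
nRT = 4.95 * 8.314 * 445 = 18313.6635
V = 18313.6635 / 97
V = 188.80065464 L, rounded to 4 dp:

188.8007 L


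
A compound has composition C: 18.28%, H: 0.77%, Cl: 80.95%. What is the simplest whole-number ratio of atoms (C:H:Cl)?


Assume 100 g of compound, divide each mass% by atomic mass to get moles, then normalize by the smallest to get a raw atom ratio.
Moles per 100 g: C: 18.28/12.011 = 1.5219, H: 0.77/1.008 = 0.7639, Cl: 80.95/35.453 = 2.2833
Raw ratio (divide by min = 0.7639): C: 1.992, H: 1.0, Cl: 2.989
Multiply by 1 to clear fractions: C: 1.992 ~= 2, H: 1.0 ~= 1, Cl: 2.989 ~= 3
Reduce by GCD to get the simplest whole-number ratio:

2:1:3


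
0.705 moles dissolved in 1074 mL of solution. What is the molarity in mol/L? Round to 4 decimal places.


Convert volume to liters: V_L = V_mL / 1000.
V_L = 1074 / 1000 = 1.074 L
M = n / V_L = 0.705 / 1.074
M = 0.65642458 mol/L, rounded to 4 dp:

0.6564 mol/L


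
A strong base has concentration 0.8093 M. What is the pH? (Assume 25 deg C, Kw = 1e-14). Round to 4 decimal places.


A strong base dissociates completely, so [OH-] equals the given concentration.
pOH = -log10([OH-]) = -log10(0.8093) = 0.09189
pH = 14 - pOH = 14 - 0.09189
pH = 13.90811, rounded to 4 dp:

13.9081


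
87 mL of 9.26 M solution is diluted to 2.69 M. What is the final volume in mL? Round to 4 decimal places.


Dilution: M1*V1 = M2*V2, solve for V2.
V2 = M1*V1 / M2
V2 = 9.26 * 87 / 2.69
V2 = 805.62 / 2.69
V2 = 299.48698885 mL, rounded to 4 dp:

299.4870 mL


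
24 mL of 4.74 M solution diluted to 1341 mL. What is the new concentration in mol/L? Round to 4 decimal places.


Dilution: M1*V1 = M2*V2, solve for M2.
M2 = M1*V1 / V2
M2 = 4.74 * 24 / 1341
M2 = 113.76 / 1341
M2 = 0.08483221 mol/L, rounded to 4 dp:

0.0848 mol/L


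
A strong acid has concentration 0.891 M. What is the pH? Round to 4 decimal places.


A strong acid dissociates completely, so [H+] equals the given concentration.
pH = -log10([H+]) = -log10(0.891)
pH = 0.0501223, rounded to 4 dp:

0.0501


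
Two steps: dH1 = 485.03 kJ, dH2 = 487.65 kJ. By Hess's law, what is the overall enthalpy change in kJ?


Hess's law: enthalpy is a state function, so add the step enthalpies.
dH_total = dH1 + dH2 = 485.03 + (487.65)
dH_total = 972.68 kJ:

972.68 kJ


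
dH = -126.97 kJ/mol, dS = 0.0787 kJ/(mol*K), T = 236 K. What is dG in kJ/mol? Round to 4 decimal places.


Gibbs: dG = dH - T*dS (consistent units, dS already in kJ/(mol*K)).
T*dS = 236 * 0.0787 = 18.5732
dG = -126.97 - (18.5732)
dG = -145.5432 kJ/mol, rounded to 4 dp:

-145.5432 kJ/mol


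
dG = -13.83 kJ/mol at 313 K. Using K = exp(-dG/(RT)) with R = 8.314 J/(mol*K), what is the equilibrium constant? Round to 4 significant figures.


dG is in kJ/mol; multiply by 1000 to match R in J/(mol*K).
RT = 8.314 * 313 = 2602.282 J/mol
exponent = -dG*1000 / (RT) = -(-13.83*1000) / 2602.282 = 5.31456622
K = exp(5.31456622)
K = 203.27632, rounded to 4 significant figures:

203.3


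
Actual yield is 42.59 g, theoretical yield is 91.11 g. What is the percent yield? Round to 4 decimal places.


% yield = 100 * actual / theoretical
% yield = 100 * 42.59 / 91.11
% yield = 46.74569202 %, rounded to 4 dp:

46.7457 %


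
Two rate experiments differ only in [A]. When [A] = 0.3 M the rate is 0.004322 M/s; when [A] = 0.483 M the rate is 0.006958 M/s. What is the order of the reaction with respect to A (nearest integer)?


Rate is proportional to [A]^n, so rate2/rate1 = ([A]2/[A]1)^n. Take logs to solve for n.
rate2/rate1 = 0.006958 / 0.004322 = 1.6099
[A]2/[A]1 = 0.483 / 0.3 = 1.61
n = ln(1.6099) / ln(1.61) = 1.0
Nearest integer order:

1


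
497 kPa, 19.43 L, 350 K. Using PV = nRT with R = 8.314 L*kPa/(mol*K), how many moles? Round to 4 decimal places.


PV = nRT, solve for n = PV / (RT).
PV = 497 * 19.43 = 9656.71
RT = 8.314 * 350 = 2909.9
n = 9656.71 / 2909.9
n = 3.31857108 mol, rounded to 4 dp:

3.3186 mol


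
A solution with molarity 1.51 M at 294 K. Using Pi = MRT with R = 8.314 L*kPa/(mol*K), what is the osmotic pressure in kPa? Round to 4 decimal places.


Osmotic pressure (van't Hoff): Pi = M*R*T.
RT = 8.314 * 294 = 2444.316
Pi = 1.51 * 2444.316
Pi = 3690.91716 kPa, rounded to 4 dp:

3690.9172 kPa


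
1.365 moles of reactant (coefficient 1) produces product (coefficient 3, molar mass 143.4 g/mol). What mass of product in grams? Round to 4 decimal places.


Use the coefficient ratio to convert reactant moles to product moles, then multiply by the product's molar mass.
moles_P = moles_R * (coeff_P / coeff_R) = 1.365 * (3/1) = 4.095
mass_P = moles_P * M_P = 4.095 * 143.4
mass_P = 587.223 g, rounded to 4 dp:

587.2230 g


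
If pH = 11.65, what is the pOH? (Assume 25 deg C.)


At 25 deg C, pH + pOH = 14.
pOH = 14 - pH = 14 - 11.65
pOH = 2.35:

2.35


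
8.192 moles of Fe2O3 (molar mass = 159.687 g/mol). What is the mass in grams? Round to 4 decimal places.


mass = n * M
mass = 8.192 * 159.687
mass = 1308.155904 g, rounded to 4 dp:

1308.1559 g


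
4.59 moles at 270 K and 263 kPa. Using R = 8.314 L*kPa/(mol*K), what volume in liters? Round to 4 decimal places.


PV = nRT, solve for V = nRT / P.
nRT = 4.59 * 8.314 * 270 = 10303.5402
V = 10303.5402 / 263
V = 39.17695894 L, rounded to 4 dp:

39.1770 L


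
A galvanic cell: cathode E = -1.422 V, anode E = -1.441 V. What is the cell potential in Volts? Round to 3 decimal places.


Standard cell potential: E_cell = E_cathode - E_anode.
E_cell = -1.422 - (-1.441)
E_cell = 0.019 V, rounded to 3 dp:

0.019 V


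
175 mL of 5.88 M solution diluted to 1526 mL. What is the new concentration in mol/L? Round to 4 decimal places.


Dilution: M1*V1 = M2*V2, solve for M2.
M2 = M1*V1 / V2
M2 = 5.88 * 175 / 1526
M2 = 1029.0 / 1526
M2 = 0.67431193 mol/L, rounded to 4 dp:

0.6743 mol/L


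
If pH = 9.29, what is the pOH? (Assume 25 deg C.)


At 25 deg C, pH + pOH = 14.
pOH = 14 - pH = 14 - 9.29
pOH = 4.71:

4.71


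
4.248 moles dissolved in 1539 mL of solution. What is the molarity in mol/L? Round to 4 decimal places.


Convert volume to liters: V_L = V_mL / 1000.
V_L = 1539 / 1000 = 1.539 L
M = n / V_L = 4.248 / 1.539
M = 2.76023392 mol/L, rounded to 4 dp:

2.7602 mol/L


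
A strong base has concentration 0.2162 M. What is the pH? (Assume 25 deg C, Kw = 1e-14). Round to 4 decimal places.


A strong base dissociates completely, so [OH-] equals the given concentration.
pOH = -log10([OH-]) = -log10(0.2162) = 0.665144
pH = 14 - pOH = 14 - 0.665144
pH = 13.334856, rounded to 4 dp:

13.3349


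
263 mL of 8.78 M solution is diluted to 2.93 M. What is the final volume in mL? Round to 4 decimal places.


Dilution: M1*V1 = M2*V2, solve for V2.
V2 = M1*V1 / M2
V2 = 8.78 * 263 / 2.93
V2 = 2309.14 / 2.93
V2 = 788.10238908 mL, rounded to 4 dp:

788.1024 mL


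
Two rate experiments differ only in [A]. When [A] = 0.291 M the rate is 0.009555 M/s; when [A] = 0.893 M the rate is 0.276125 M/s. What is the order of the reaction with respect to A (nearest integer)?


Rate is proportional to [A]^n, so rate2/rate1 = ([A]2/[A]1)^n. Take logs to solve for n.
rate2/rate1 = 0.276125 / 0.009555 = 28.8985
[A]2/[A]1 = 0.893 / 0.291 = 3.0687
n = ln(28.8985) / ln(3.0687) = 3.0
Nearest integer order:

3


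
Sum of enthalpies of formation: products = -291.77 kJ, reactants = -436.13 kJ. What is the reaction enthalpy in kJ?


dH_rxn = sum(dH_f products) - sum(dH_f reactants)
dH_rxn = -291.77 - (-436.13)
dH_rxn = 144.36 kJ:

144.36 kJ


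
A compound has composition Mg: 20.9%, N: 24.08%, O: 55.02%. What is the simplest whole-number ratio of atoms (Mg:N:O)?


Assume 100 g of compound, divide each mass% by atomic mass to get moles, then normalize by the smallest to get a raw atom ratio.
Moles per 100 g: Mg: 20.9/24.305 = 0.8599, N: 24.08/14.007 = 1.7191, O: 55.02/15.999 = 3.439
Raw ratio (divide by min = 0.8599): Mg: 1.0, N: 1.999, O: 3.999
Multiply by 1 to clear fractions: Mg: 1.0 ~= 1, N: 1.999 ~= 2, O: 3.999 ~= 4
Reduce by GCD to get the simplest whole-number ratio:

1:2:4


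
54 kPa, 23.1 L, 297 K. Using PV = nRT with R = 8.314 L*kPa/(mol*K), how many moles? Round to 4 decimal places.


PV = nRT, solve for n = PV / (RT).
PV = 54 * 23.1 = 1247.4
RT = 8.314 * 297 = 2469.258
n = 1247.4 / 2469.258
n = 0.505172 mol, rounded to 4 dp:

0.5052 mol


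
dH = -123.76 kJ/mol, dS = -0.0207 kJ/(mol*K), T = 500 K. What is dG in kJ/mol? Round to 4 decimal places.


Gibbs: dG = dH - T*dS (consistent units, dS already in kJ/(mol*K)).
T*dS = 500 * -0.0207 = -10.35
dG = -123.76 - (-10.35)
dG = -113.41 kJ/mol, rounded to 4 dp:

-113.4100 kJ/mol


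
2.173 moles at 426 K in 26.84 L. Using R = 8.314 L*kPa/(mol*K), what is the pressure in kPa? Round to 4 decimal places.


PV = nRT, solve for P = nRT / V.
nRT = 2.173 * 8.314 * 426 = 7696.2532
P = 7696.2532 / 26.84
P = 286.74564829 kPa, rounded to 4 dp:

286.7456 kPa


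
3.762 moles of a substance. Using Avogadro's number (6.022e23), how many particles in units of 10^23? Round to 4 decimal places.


N = n * NA, then divide by 1e23 for the requested units.
N / 1e23 = n * 6.022
N / 1e23 = 3.762 * 6.022
N / 1e23 = 22.654764, rounded to 4 dp:

22.6548


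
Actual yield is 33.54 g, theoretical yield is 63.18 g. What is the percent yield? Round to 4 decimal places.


% yield = 100 * actual / theoretical
% yield = 100 * 33.54 / 63.18
% yield = 53.08641975 %, rounded to 4 dp:

53.0864 %


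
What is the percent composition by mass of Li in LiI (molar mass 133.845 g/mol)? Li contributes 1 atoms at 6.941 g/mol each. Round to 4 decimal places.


pct = 100 * (n_elem * M_elem) / M_total
mass_contribution = 1 * 6.941 = 6.941 g/mol
pct = 100 * 6.941 / 133.845
pct = 5.1858493 %, rounded to 4 dp:

5.1858 %


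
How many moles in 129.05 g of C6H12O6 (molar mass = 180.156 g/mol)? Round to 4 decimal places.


n = mass / M
n = 129.05 / 180.156
n = 0.71632363 mol, rounded to 4 dp:

0.7163 mol


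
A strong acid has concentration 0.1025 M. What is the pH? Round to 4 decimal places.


A strong acid dissociates completely, so [H+] equals the given concentration.
pH = -log10([H+]) = -log10(0.1025)
pH = 0.98927613, rounded to 4 dp:

0.9893


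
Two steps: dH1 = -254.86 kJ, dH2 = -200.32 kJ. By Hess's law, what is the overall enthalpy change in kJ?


Hess's law: enthalpy is a state function, so add the step enthalpies.
dH_total = dH1 + dH2 = -254.86 + (-200.32)
dH_total = -455.18 kJ:

-455.18 kJ


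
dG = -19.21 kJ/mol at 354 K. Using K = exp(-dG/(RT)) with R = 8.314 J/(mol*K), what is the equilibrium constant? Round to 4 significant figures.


dG is in kJ/mol; multiply by 1000 to match R in J/(mol*K).
RT = 8.314 * 354 = 2943.156 J/mol
exponent = -dG*1000 / (RT) = -(-19.21*1000) / 2943.156 = 6.52700706
K = exp(6.52700706)
K = 683.34992, rounded to 4 significant figures:

683.3


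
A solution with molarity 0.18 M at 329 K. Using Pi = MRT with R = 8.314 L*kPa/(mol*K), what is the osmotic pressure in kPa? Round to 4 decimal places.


Osmotic pressure (van't Hoff): Pi = M*R*T.
RT = 8.314 * 329 = 2735.306
Pi = 0.18 * 2735.306
Pi = 492.35508 kPa, rounded to 4 dp:

492.3551 kPa


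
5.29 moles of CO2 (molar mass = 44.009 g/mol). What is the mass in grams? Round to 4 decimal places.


mass = n * M
mass = 5.29 * 44.009
mass = 232.80761 g, rounded to 4 dp:

232.8076 g


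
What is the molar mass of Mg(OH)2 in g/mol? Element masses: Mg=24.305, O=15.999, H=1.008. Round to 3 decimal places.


M = sum(count * atomic_mass) over atoms.
M = 1*24.305 + 2*15.999 + 2*1.008
M = 24.305 + 31.998 + 2.016
M = 58.319 g/mol, rounded to 3 dp:

58.319 g/mol


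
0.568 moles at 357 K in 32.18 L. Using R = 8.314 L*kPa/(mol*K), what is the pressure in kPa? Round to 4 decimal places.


PV = nRT, solve for P = nRT / V.
nRT = 0.568 * 8.314 * 357 = 1685.8797
P = 1685.8797 / 32.18
P = 52.38905221 kPa, rounded to 4 dp:

52.3891 kPa


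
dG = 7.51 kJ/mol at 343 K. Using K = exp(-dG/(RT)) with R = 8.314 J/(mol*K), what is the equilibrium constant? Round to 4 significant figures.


dG is in kJ/mol; multiply by 1000 to match R in J/(mol*K).
RT = 8.314 * 343 = 2851.702 J/mol
exponent = -dG*1000 / (RT) = -(7.51*1000) / 2851.702 = -2.633515
K = exp(-2.633515)
K = 0.071825551, rounded to 4 significant figures:

0.07183


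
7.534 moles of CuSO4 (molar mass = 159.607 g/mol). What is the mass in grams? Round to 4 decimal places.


mass = n * M
mass = 7.534 * 159.607
mass = 1202.479138 g, rounded to 4 dp:

1202.4791 g


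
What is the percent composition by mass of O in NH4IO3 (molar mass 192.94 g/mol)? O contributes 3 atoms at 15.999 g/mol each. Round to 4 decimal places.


pct = 100 * (n_elem * M_elem) / M_total
mass_contribution = 3 * 15.999 = 47.997 g/mol
pct = 100 * 47.997 / 192.94
pct = 24.87664559 %, rounded to 4 dp:

24.8766 %


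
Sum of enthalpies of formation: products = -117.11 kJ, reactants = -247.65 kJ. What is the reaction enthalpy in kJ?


dH_rxn = sum(dH_f products) - sum(dH_f reactants)
dH_rxn = -117.11 - (-247.65)
dH_rxn = 130.54 kJ:

130.54 kJ


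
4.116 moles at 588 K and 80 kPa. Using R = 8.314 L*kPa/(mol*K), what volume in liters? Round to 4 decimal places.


PV = nRT, solve for V = nRT / P.
nRT = 4.116 * 8.314 * 588 = 20121.6093
V = 20121.6093 / 80
V = 251.52011625 L, rounded to 4 dp:

251.5201 L


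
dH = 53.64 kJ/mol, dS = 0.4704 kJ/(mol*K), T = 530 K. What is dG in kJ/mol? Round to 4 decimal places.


Gibbs: dG = dH - T*dS (consistent units, dS already in kJ/(mol*K)).
T*dS = 530 * 0.4704 = 249.312
dG = 53.64 - (249.312)
dG = -195.672 kJ/mol, rounded to 4 dp:

-195.6720 kJ/mol


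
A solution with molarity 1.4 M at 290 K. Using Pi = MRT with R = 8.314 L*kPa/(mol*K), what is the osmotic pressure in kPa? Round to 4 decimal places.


Osmotic pressure (van't Hoff): Pi = M*R*T.
RT = 8.314 * 290 = 2411.06
Pi = 1.4 * 2411.06
Pi = 3375.484 kPa, rounded to 4 dp:

3375.4840 kPa


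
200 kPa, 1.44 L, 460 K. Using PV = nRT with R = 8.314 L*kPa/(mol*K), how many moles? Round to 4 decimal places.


PV = nRT, solve for n = PV / (RT).
PV = 200 * 1.44 = 288.0
RT = 8.314 * 460 = 3824.44
n = 288.0 / 3824.44
n = 0.07530514 mol, rounded to 4 dp:

0.0753 mol


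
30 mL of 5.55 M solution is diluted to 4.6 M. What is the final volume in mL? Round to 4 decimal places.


Dilution: M1*V1 = M2*V2, solve for V2.
V2 = M1*V1 / M2
V2 = 5.55 * 30 / 4.6
V2 = 166.5 / 4.6
V2 = 36.19565217 mL, rounded to 4 dp:

36.1957 mL


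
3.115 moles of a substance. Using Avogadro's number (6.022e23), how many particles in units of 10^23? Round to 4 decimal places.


N = n * NA, then divide by 1e23 for the requested units.
N / 1e23 = n * 6.022
N / 1e23 = 3.115 * 6.022
N / 1e23 = 18.75853, rounded to 4 dp:

18.7585


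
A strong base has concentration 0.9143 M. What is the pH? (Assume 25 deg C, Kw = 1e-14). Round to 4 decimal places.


A strong base dissociates completely, so [OH-] equals the given concentration.
pOH = -log10([OH-]) = -log10(0.9143) = 0.038911
pH = 14 - pOH = 14 - 0.038911
pH = 13.961089, rounded to 4 dp:

13.9611


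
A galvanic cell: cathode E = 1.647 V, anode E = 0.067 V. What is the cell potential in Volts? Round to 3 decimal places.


Standard cell potential: E_cell = E_cathode - E_anode.
E_cell = 1.647 - (0.067)
E_cell = 1.58 V, rounded to 3 dp:

1.580 V


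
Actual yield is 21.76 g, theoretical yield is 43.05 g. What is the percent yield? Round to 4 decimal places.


% yield = 100 * actual / theoretical
% yield = 100 * 21.76 / 43.05
% yield = 50.54587689 %, rounded to 4 dp:

50.5459 %


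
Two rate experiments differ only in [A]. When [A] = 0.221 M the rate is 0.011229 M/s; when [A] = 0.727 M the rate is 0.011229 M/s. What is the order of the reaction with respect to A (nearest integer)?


Rate is proportional to [A]^n, so rate2/rate1 = ([A]2/[A]1)^n. Take logs to solve for n.
rate2/rate1 = 0.011229 / 0.011229 = 1.0
[A]2/[A]1 = 0.727 / 0.221 = 3.2896
n = ln(1.0) / ln(3.2896) = 0.0
Nearest integer order:

0


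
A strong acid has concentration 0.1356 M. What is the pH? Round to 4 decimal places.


A strong acid dissociates completely, so [H+] equals the given concentration.
pH = -log10([H+]) = -log10(0.1356)
pH = 0.86774031, rounded to 4 dp:

0.8677


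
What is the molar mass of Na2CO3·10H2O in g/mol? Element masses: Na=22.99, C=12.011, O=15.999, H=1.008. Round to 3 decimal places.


M = sum(count * atomic_mass) over atoms.
M = 2*22.99 + 1*12.011 + 13*15.999 + 20*1.008
M = 45.98 + 12.011 + 207.987 + 20.16
M = 286.138 g/mol, rounded to 3 dp:

286.138 g/mol


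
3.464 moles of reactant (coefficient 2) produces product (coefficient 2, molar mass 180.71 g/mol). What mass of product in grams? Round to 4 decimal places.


Use the coefficient ratio to convert reactant moles to product moles, then multiply by the product's molar mass.
moles_P = moles_R * (coeff_P / coeff_R) = 3.464 * (2/2) = 3.464
mass_P = moles_P * M_P = 3.464 * 180.71
mass_P = 625.97944 g, rounded to 4 dp:

625.9794 g


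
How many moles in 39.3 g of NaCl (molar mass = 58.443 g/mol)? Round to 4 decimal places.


n = mass / M
n = 39.3 / 58.443
n = 0.67245008 mol, rounded to 4 dp:

0.6725 mol


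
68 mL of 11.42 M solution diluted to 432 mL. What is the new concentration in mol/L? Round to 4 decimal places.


Dilution: M1*V1 = M2*V2, solve for M2.
M2 = M1*V1 / V2
M2 = 11.42 * 68 / 432
M2 = 776.56 / 432
M2 = 1.79759259 mol/L, rounded to 4 dp:

1.7976 mol/L


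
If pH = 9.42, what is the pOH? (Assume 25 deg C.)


At 25 deg C, pH + pOH = 14.
pOH = 14 - pH = 14 - 9.42
pOH = 4.58:

4.58


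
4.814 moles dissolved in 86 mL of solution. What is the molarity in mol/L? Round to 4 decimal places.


Convert volume to liters: V_L = V_mL / 1000.
V_L = 86 / 1000 = 0.086 L
M = n / V_L = 4.814 / 0.086
M = 55.97674419 mol/L, rounded to 4 dp:

55.9767 mol/L


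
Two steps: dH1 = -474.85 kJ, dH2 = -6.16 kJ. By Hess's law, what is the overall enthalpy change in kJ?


Hess's law: enthalpy is a state function, so add the step enthalpies.
dH_total = dH1 + dH2 = -474.85 + (-6.16)
dH_total = -481.01 kJ:

-481.01 kJ


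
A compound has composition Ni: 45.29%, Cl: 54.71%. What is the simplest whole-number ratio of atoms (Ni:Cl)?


Assume 100 g of compound, divide each mass% by atomic mass to get moles, then normalize by the smallest to get a raw atom ratio.
Moles per 100 g: Ni: 45.29/58.693 = 0.7716, Cl: 54.71/35.453 = 1.5432
Raw ratio (divide by min = 0.7716): Ni: 1.0, Cl: 2.0
Multiply by 1 to clear fractions: Ni: 1.0 ~= 1, Cl: 2.0 ~= 2
Reduce by GCD to get the simplest whole-number ratio:

1:2


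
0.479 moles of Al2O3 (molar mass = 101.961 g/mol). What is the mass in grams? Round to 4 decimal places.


mass = n * M
mass = 0.479 * 101.961
mass = 48.839319 g, rounded to 4 dp:

48.8393 g


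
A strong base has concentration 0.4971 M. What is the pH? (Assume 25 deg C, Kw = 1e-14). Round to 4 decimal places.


A strong base dissociates completely, so [OH-] equals the given concentration.
pOH = -log10([OH-]) = -log10(0.4971) = 0.303556
pH = 14 - pOH = 14 - 0.303556
pH = 13.696444, rounded to 4 dp:

13.6964


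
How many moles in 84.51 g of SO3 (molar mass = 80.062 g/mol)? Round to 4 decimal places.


n = mass / M
n = 84.51 / 80.062
n = 1.05555694 mol, rounded to 4 dp:

1.0556 mol


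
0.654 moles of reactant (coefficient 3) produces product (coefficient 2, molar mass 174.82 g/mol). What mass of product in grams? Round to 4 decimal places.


Use the coefficient ratio to convert reactant moles to product moles, then multiply by the product's molar mass.
moles_P = moles_R * (coeff_P / coeff_R) = 0.654 * (2/3) = 0.436
mass_P = moles_P * M_P = 0.436 * 174.82
mass_P = 76.22152 g, rounded to 4 dp:

76.2215 g


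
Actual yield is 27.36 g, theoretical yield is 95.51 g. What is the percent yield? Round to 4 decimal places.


% yield = 100 * actual / theoretical
% yield = 100 * 27.36 / 95.51
% yield = 28.64621506 %, rounded to 4 dp:

28.6462 %


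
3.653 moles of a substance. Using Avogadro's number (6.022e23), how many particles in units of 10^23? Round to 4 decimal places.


N = n * NA, then divide by 1e23 for the requested units.
N / 1e23 = n * 6.022
N / 1e23 = 3.653 * 6.022
N / 1e23 = 21.998366, rounded to 4 dp:

21.9984


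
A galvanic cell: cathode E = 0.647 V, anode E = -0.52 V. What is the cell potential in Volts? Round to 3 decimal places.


Standard cell potential: E_cell = E_cathode - E_anode.
E_cell = 0.647 - (-0.52)
E_cell = 1.167 V, rounded to 3 dp:

1.167 V


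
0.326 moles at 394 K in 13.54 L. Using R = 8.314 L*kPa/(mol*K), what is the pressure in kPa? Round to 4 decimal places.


PV = nRT, solve for P = nRT / V.
nRT = 0.326 * 8.314 * 394 = 1067.8834
P = 1067.8834 / 13.54
P = 78.86878877 kPa, rounded to 4 dp:

78.8688 kPa


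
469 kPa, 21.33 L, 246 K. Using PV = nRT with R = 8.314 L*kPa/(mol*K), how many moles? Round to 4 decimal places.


PV = nRT, solve for n = PV / (RT).
PV = 469 * 21.33 = 10003.77
RT = 8.314 * 246 = 2045.244
n = 10003.77 / 2045.244
n = 4.89123547 mol, rounded to 4 dp:

4.8912 mol


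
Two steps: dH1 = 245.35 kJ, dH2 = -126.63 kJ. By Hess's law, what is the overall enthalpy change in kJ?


Hess's law: enthalpy is a state function, so add the step enthalpies.
dH_total = dH1 + dH2 = 245.35 + (-126.63)
dH_total = 118.72 kJ:

118.72 kJ


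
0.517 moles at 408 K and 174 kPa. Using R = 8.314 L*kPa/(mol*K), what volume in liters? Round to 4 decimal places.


PV = nRT, solve for V = nRT / P.
nRT = 0.517 * 8.314 * 408 = 1753.7219
V = 1753.7219 / 174
V = 10.07886149 L, rounded to 4 dp:

10.0789 L


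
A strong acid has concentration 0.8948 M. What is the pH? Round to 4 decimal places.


A strong acid dissociates completely, so [H+] equals the given concentration.
pH = -log10([H+]) = -log10(0.8948)
pH = 0.04827402, rounded to 4 dp:

0.0483


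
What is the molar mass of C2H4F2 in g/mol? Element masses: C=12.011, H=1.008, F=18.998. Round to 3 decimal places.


M = sum(count * atomic_mass) over atoms.
M = 2*12.011 + 4*1.008 + 2*18.998
M = 24.022 + 4.032 + 37.996
M = 66.05 g/mol, rounded to 3 dp:

66.050 g/mol


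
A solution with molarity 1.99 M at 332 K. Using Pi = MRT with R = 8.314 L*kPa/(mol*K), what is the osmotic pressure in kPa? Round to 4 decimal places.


Osmotic pressure (van't Hoff): Pi = M*R*T.
RT = 8.314 * 332 = 2760.248
Pi = 1.99 * 2760.248
Pi = 5492.89352 kPa, rounded to 4 dp:

5492.8935 kPa


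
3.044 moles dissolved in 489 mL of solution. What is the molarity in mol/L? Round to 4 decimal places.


Convert volume to liters: V_L = V_mL / 1000.
V_L = 489 / 1000 = 0.489 L
M = n / V_L = 3.044 / 0.489
M = 6.22494888 mol/L, rounded to 4 dp:

6.2249 mol/L


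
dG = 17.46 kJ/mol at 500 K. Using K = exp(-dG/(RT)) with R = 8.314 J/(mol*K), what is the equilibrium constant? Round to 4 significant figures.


dG is in kJ/mol; multiply by 1000 to match R in J/(mol*K).
RT = 8.314 * 500 = 4157.0 J/mol
exponent = -dG*1000 / (RT) = -(17.46*1000) / 4157.0 = -4.20014433
K = exp(-4.20014433)
K = 0.014993413, rounded to 4 significant figures:

0.01499


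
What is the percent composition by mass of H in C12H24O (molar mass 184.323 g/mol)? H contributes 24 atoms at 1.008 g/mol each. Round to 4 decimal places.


pct = 100 * (n_elem * M_elem) / M_total
mass_contribution = 24 * 1.008 = 24.192 g/mol
pct = 100 * 24.192 / 184.323
pct = 13.12478638 %, rounded to 4 dp:

13.1248 %


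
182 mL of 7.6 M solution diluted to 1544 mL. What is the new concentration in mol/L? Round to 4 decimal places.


Dilution: M1*V1 = M2*V2, solve for M2.
M2 = M1*V1 / V2
M2 = 7.6 * 182 / 1544
M2 = 1383.2 / 1544
M2 = 0.89585492 mol/L, rounded to 4 dp:

0.8959 mol/L


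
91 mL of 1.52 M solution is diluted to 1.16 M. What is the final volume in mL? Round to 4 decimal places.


Dilution: M1*V1 = M2*V2, solve for V2.
V2 = M1*V1 / M2
V2 = 1.52 * 91 / 1.16
V2 = 138.32 / 1.16
V2 = 119.24137931 mL, rounded to 4 dp:

119.2414 mL


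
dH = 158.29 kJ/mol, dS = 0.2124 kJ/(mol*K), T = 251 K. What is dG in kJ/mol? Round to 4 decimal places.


Gibbs: dG = dH - T*dS (consistent units, dS already in kJ/(mol*K)).
T*dS = 251 * 0.2124 = 53.3124
dG = 158.29 - (53.3124)
dG = 104.9776 kJ/mol, rounded to 4 dp:

104.9776 kJ/mol


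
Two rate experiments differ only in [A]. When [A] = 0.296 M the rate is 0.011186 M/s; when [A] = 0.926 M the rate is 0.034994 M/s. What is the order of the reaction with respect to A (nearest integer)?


Rate is proportional to [A]^n, so rate2/rate1 = ([A]2/[A]1)^n. Take logs to solve for n.
rate2/rate1 = 0.034994 / 0.011186 = 3.1284
[A]2/[A]1 = 0.926 / 0.296 = 3.1284
n = ln(3.1284) / ln(3.1284) = 1.0
Nearest integer order:

1


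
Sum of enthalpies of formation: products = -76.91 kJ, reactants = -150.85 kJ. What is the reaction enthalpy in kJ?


dH_rxn = sum(dH_f products) - sum(dH_f reactants)
dH_rxn = -76.91 - (-150.85)
dH_rxn = 73.94 kJ:

73.94 kJ


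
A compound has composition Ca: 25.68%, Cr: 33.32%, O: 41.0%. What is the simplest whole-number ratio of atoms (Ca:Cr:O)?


Assume 100 g of compound, divide each mass% by atomic mass to get moles, then normalize by the smallest to get a raw atom ratio.
Moles per 100 g: Ca: 25.68/40.078 = 0.6408, Cr: 33.32/51.996 = 0.6408, O: 41.0/15.999 = 2.5627
Raw ratio (divide by min = 0.6408): Ca: 1.0, Cr: 1.0, O: 3.999
Multiply by 1 to clear fractions: Ca: 1.0 ~= 1, Cr: 1.0 ~= 1, O: 3.999 ~= 4
Reduce by GCD to get the simplest whole-number ratio:

1:1:4


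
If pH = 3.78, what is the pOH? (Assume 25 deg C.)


At 25 deg C, pH + pOH = 14.
pOH = 14 - pH = 14 - 3.78
pOH = 10.22:

10.22


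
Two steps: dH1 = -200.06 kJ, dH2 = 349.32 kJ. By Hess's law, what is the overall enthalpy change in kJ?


Hess's law: enthalpy is a state function, so add the step enthalpies.
dH_total = dH1 + dH2 = -200.06 + (349.32)
dH_total = 149.26 kJ:

149.26 kJ


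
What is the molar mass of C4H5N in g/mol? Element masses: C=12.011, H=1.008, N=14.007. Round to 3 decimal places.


M = sum(count * atomic_mass) over atoms.
M = 4*12.011 + 5*1.008 + 1*14.007
M = 48.044 + 5.04 + 14.007
M = 67.091 g/mol, rounded to 3 dp:

67.091 g/mol


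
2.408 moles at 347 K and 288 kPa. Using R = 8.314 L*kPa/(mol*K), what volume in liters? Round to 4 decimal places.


PV = nRT, solve for V = nRT / P.
nRT = 2.408 * 8.314 * 347 = 6946.9789
V = 6946.9789 / 288
V = 24.12145451 L, rounded to 4 dp:

24.1215 L


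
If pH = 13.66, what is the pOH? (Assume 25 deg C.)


At 25 deg C, pH + pOH = 14.
pOH = 14 - pH = 14 - 13.66
pOH = 0.34:

0.34


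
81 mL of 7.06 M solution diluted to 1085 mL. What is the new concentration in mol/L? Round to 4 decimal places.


Dilution: M1*V1 = M2*V2, solve for M2.
M2 = M1*V1 / V2
M2 = 7.06 * 81 / 1085
M2 = 571.86 / 1085
M2 = 0.52705991 mol/L, rounded to 4 dp:

0.5271 mol/L


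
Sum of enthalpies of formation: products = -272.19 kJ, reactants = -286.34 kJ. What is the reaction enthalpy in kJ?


dH_rxn = sum(dH_f products) - sum(dH_f reactants)
dH_rxn = -272.19 - (-286.34)
dH_rxn = 14.15 kJ:

14.15 kJ


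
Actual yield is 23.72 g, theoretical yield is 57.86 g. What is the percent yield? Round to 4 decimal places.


% yield = 100 * actual / theoretical
% yield = 100 * 23.72 / 57.86
% yield = 40.99550639 %, rounded to 4 dp:

40.9955 %


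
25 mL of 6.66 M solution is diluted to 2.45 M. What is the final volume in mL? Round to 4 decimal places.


Dilution: M1*V1 = M2*V2, solve for V2.
V2 = M1*V1 / M2
V2 = 6.66 * 25 / 2.45
V2 = 166.5 / 2.45
V2 = 67.95918367 mL, rounded to 4 dp:

67.9592 mL


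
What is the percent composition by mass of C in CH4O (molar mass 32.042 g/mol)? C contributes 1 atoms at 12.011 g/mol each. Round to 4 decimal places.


pct = 100 * (n_elem * M_elem) / M_total
mass_contribution = 1 * 12.011 = 12.011 g/mol
pct = 100 * 12.011 / 32.042
pct = 37.48517571 %, rounded to 4 dp:

37.4852 %


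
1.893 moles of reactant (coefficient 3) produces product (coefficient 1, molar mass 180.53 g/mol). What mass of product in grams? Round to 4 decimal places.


Use the coefficient ratio to convert reactant moles to product moles, then multiply by the product's molar mass.
moles_P = moles_R * (coeff_P / coeff_R) = 1.893 * (1/3) = 0.631
mass_P = moles_P * M_P = 0.631 * 180.53
mass_P = 113.91443 g, rounded to 4 dp:

113.9144 g


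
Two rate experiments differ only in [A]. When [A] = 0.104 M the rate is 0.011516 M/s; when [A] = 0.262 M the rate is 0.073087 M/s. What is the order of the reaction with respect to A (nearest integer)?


Rate is proportional to [A]^n, so rate2/rate1 = ([A]2/[A]1)^n. Take logs to solve for n.
rate2/rate1 = 0.073087 / 0.011516 = 6.3466
[A]2/[A]1 = 0.262 / 0.104 = 2.5192
n = ln(6.3466) / ln(2.5192) = 2.0
Nearest integer order:

2


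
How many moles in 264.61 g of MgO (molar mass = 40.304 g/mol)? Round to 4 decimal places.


n = mass / M
n = 264.61 / 40.304
n = 6.56535331 mol, rounded to 4 dp:

6.5654 mol


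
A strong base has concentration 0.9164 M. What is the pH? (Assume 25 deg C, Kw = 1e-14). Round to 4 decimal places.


A strong base dissociates completely, so [OH-] equals the given concentration.
pOH = -log10([OH-]) = -log10(0.9164) = 0.037915
pH = 14 - pOH = 14 - 0.037915
pH = 13.962085, rounded to 4 dp:

13.9621


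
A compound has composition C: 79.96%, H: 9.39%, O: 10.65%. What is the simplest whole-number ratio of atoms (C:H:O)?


Assume 100 g of compound, divide each mass% by atomic mass to get moles, then normalize by the smallest to get a raw atom ratio.
Moles per 100 g: C: 79.96/12.011 = 6.6572, H: 9.39/1.008 = 9.3155, O: 10.65/15.999 = 0.6657
Raw ratio (divide by min = 0.6657): C: 10.001, H: 13.994, O: 1.0
Multiply by 1 to clear fractions: C: 10.001 ~= 10, H: 13.994 ~= 14, O: 1.0 ~= 1
Reduce by GCD to get the simplest whole-number ratio:

10:14:1


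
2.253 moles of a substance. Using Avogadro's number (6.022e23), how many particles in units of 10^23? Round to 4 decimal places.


N = n * NA, then divide by 1e23 for the requested units.
N / 1e23 = n * 6.022
N / 1e23 = 2.253 * 6.022
N / 1e23 = 13.567566, rounded to 4 dp:

13.5676


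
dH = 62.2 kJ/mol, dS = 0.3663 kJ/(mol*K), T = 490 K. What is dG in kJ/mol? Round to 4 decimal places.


Gibbs: dG = dH - T*dS (consistent units, dS already in kJ/(mol*K)).
T*dS = 490 * 0.3663 = 179.487
dG = 62.2 - (179.487)
dG = -117.287 kJ/mol, rounded to 4 dp:

-117.2870 kJ/mol


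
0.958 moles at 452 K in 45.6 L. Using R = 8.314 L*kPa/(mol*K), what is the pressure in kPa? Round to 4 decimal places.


PV = nRT, solve for P = nRT / V.
nRT = 0.958 * 8.314 * 452 = 3600.095
P = 3600.095 / 45.6
P = 78.94945175 kPa, rounded to 4 dp:

78.9495 kPa


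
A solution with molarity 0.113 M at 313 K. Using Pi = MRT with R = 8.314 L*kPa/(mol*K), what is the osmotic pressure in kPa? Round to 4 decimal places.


Osmotic pressure (van't Hoff): Pi = M*R*T.
RT = 8.314 * 313 = 2602.282
Pi = 0.113 * 2602.282
Pi = 294.057866 kPa, rounded to 4 dp:

294.0579 kPa


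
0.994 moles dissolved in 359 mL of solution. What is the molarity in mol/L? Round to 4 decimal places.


Convert volume to liters: V_L = V_mL / 1000.
V_L = 359 / 1000 = 0.359 L
M = n / V_L = 0.994 / 0.359
M = 2.76880223 mol/L, rounded to 4 dp:

2.7688 mol/L


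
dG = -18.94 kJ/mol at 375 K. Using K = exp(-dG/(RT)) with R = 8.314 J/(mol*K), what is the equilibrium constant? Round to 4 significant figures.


dG is in kJ/mol; multiply by 1000 to match R in J/(mol*K).
RT = 8.314 * 375 = 3117.75 J/mol
exponent = -dG*1000 / (RT) = -(-18.94*1000) / 3117.75 = 6.07489375
K = exp(6.07489375)
K = 434.8033, rounded to 4 significant figures:

434.8


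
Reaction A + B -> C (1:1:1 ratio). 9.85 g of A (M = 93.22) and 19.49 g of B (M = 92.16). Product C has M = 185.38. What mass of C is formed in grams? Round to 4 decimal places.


Find moles of each reactant; the smaller value is the limiting reagent in a 1:1:1 reaction, so moles_C equals moles of the limiter.
n_A = mass_A / M_A = 9.85 / 93.22 = 0.105664 mol
n_B = mass_B / M_B = 19.49 / 92.16 = 0.21148 mol
Limiting reagent: A (smaller), n_limiting = 0.105664 mol
mass_C = n_limiting * M_C = 0.105664 * 185.38
mass_C = 19.58799232 g, rounded to 4 dp:

19.5880 g
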